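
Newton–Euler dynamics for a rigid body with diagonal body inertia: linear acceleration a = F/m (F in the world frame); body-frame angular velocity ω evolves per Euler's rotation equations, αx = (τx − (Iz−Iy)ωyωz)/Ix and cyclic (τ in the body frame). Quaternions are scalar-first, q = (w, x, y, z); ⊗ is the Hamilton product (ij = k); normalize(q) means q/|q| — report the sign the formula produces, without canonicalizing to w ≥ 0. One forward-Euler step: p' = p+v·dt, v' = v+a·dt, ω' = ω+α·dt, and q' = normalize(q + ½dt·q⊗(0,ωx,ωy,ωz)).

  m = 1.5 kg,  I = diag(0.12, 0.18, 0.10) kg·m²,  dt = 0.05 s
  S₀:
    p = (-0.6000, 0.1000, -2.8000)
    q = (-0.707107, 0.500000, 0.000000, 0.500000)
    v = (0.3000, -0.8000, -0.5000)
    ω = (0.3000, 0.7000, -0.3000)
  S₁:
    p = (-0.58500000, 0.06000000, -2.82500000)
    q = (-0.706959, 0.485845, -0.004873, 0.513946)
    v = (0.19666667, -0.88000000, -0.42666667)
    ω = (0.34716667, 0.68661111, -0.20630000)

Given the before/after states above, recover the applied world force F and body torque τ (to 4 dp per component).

F = (-3.1000, -2.4000, 2.2000)
τ = (0.1300, -0.0500, 0.2000)

Δω = ω₁−ω₀ = (0.04716667, -0.01338889, 0.09370000)
I·α + gyro = (0.1300, -0.0500, 0.2000)
v₁ − v₀ = (-0.10333333, -0.08000000, 0.07333333)
applied force F = (-3.1000, -2.4000, 2.2000)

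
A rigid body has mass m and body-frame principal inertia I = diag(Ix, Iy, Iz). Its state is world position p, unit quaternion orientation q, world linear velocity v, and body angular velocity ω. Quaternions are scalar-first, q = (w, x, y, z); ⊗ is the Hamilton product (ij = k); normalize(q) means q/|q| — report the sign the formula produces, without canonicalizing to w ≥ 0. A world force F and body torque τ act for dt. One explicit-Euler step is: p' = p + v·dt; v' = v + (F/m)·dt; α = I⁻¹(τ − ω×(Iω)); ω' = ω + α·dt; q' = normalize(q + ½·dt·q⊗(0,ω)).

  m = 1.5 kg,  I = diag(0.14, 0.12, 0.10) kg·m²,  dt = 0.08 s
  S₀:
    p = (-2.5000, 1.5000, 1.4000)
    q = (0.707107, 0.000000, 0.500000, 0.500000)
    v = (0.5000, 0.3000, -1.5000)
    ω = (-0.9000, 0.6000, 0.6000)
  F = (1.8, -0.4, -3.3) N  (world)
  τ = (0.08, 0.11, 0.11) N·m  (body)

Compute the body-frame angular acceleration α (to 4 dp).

ω×(Iω) gyroscopic = (-0.0072, -0.0216, 0.0108)
angular accel α = (0.6229, 1.0967, 0.9920)

α = (0.6229, 1.0967, 0.9920)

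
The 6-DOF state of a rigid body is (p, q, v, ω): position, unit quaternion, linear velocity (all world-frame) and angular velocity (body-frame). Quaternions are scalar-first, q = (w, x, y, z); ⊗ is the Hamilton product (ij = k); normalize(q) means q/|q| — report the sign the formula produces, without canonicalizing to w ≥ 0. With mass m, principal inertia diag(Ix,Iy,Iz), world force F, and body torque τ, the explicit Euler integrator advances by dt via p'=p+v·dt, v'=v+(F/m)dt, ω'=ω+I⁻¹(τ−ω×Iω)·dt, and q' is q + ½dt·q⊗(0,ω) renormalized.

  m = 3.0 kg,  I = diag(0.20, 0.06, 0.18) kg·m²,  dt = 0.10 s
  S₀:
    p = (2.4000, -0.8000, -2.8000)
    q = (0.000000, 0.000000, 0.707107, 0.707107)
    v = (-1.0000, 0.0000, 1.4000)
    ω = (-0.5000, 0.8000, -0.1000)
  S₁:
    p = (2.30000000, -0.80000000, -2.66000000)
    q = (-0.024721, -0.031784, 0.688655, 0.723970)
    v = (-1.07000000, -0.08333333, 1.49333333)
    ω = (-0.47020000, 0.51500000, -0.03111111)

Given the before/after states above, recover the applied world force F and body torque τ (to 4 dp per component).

Δv = v₁−v₀ = (-0.07000000, -0.08333333, 0.09333333)
applied force F = (-2.1000, -2.5000, 2.8000)
ω₁ − ω₀ = (0.02980000, -0.28500000, 0.06888889)
τ = I·(Δω/dt) + ω₀×(Iω₀) = (0.0500, -0.1700, 0.1800)

F = (-2.1000, -2.5000, 2.8000)
τ = (0.0500, -0.1700, 0.1800)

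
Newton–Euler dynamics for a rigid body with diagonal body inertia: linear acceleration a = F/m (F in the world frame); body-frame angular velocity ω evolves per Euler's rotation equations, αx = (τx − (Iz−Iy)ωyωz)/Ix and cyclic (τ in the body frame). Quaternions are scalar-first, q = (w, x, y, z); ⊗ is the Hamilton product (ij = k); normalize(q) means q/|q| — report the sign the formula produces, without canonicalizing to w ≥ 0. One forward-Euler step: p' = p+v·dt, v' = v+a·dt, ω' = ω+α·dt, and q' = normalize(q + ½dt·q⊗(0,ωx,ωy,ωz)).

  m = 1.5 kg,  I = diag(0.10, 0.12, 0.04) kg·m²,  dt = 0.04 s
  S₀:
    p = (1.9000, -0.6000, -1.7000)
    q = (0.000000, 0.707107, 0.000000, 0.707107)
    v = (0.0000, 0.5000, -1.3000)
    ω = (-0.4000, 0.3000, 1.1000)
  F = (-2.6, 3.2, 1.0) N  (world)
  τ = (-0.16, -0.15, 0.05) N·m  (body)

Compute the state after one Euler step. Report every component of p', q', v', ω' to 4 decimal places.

angular accel α = (-1.3360, -1.0300, 1.3100)
ω' = ω + α·dt = (-0.4534, 0.2588, 1.1524)
q⊗(0,ω) = (-0.4949749, -0.2121321, -1.0606605, 0.2121321)
updated quaternion q' = (-0.0099, 0.7027, -0.0212, 0.7111)
a = (-1.7333, 2.1333, 0.6667)
p + v·dt = (1.9000, -0.5800, -1.7520)
new velocity v' = (-0.0693, 0.5853, -1.2733)

p' = (1.9000, -0.5800, -1.7520)
q' = (-0.0099, 0.7027, -0.0212, 0.7111)
v' = (-0.0693, 0.5853, -1.2733)
ω' = (-0.4534, 0.2588, 1.1524)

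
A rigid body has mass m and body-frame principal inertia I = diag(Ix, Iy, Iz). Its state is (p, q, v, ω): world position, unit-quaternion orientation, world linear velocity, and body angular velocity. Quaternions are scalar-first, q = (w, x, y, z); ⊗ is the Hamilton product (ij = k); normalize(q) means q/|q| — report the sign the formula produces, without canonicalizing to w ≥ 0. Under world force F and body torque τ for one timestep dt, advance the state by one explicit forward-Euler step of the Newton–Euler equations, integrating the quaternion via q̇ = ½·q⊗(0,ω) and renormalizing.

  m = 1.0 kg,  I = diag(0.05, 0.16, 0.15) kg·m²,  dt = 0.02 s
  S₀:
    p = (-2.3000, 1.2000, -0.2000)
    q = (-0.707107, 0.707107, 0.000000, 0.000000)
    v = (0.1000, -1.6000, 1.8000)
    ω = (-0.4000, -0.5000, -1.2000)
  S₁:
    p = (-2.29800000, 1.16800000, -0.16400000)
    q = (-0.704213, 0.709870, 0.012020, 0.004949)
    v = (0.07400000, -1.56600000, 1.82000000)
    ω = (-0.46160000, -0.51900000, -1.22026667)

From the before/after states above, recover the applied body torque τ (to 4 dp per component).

ω₁ − ω₀ = (-0.06160000, -0.01900000, -0.02026667)
applied torque τ = (-0.1600, -0.2000, -0.1300)

τ = (-0.1600, -0.2000, -0.1300)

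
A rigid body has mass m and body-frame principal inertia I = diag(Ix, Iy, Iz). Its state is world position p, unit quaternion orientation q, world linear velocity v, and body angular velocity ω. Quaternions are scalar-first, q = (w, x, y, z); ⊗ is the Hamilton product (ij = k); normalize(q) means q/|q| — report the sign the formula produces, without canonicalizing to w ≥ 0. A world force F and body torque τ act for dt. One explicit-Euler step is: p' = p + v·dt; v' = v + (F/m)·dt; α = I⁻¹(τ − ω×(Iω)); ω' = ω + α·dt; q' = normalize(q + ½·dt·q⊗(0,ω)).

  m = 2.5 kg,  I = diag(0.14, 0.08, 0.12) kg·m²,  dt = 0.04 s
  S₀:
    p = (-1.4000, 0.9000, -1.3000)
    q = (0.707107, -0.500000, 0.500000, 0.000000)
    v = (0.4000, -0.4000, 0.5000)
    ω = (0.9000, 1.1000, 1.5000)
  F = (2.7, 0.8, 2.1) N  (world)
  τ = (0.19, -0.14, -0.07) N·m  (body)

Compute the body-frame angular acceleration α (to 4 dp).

α = (0.8857, -2.0875, -0.0883)

precession coupling ω×(Iω) = (0.0660, 0.0270, -0.0594)
(τ − ω×Iω)/I = (0.8857, -2.0875, -0.0883)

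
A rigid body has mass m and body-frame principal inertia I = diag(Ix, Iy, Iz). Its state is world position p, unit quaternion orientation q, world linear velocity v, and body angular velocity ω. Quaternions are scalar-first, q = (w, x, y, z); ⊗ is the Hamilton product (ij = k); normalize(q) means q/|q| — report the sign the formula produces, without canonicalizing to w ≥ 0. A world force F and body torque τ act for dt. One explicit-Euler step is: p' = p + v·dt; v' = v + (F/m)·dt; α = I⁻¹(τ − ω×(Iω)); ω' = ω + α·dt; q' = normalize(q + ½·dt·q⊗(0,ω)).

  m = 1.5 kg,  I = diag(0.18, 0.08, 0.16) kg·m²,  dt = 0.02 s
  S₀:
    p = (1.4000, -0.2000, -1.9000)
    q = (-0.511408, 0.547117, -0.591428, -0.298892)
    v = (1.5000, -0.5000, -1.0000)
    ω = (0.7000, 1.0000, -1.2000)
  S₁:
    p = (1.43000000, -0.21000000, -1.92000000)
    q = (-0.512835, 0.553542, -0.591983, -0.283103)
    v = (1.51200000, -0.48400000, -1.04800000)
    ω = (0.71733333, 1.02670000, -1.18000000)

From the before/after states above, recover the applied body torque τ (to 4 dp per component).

Δω = ω₁−ω₀ = (0.01733333, 0.02670000, 0.02000000)
gyro term ω₀×Iω₀ = (-0.0960, -0.0168, -0.0700)
applied torque τ = (0.0600, 0.0900, 0.0900)

τ = (0.0600, 0.0900, 0.0900)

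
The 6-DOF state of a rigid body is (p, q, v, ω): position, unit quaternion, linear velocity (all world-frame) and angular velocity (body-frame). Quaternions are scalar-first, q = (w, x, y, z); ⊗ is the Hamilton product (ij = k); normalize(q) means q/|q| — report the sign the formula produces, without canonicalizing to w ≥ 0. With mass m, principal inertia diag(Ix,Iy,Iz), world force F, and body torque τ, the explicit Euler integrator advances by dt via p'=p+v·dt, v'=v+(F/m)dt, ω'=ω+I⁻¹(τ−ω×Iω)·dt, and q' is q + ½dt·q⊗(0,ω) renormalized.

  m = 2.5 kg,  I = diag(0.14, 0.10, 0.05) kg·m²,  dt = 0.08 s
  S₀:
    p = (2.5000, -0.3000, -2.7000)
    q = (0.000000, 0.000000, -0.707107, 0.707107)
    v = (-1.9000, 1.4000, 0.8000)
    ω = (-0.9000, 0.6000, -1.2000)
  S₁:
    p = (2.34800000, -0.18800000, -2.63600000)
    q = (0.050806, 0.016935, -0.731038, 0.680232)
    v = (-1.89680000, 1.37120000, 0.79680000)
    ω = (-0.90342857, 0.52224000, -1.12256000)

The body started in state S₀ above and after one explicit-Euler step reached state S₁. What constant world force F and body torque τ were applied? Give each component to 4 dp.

Δv = v₁−v₀ = (0.00320000, -0.02880000, -0.00320000)
F = m·Δv/dt = (0.1000, -0.9000, -0.1000)
ω₁ − ω₀ = (-0.00342857, -0.07776000, 0.07744000)
τ = I·(Δω/dt) + ω₀×(Iω₀) = (0.0300, 0.0000, 0.0700)

F = (0.1000, -0.9000, -0.1000)
τ = (0.0300, 0.0000, 0.0700)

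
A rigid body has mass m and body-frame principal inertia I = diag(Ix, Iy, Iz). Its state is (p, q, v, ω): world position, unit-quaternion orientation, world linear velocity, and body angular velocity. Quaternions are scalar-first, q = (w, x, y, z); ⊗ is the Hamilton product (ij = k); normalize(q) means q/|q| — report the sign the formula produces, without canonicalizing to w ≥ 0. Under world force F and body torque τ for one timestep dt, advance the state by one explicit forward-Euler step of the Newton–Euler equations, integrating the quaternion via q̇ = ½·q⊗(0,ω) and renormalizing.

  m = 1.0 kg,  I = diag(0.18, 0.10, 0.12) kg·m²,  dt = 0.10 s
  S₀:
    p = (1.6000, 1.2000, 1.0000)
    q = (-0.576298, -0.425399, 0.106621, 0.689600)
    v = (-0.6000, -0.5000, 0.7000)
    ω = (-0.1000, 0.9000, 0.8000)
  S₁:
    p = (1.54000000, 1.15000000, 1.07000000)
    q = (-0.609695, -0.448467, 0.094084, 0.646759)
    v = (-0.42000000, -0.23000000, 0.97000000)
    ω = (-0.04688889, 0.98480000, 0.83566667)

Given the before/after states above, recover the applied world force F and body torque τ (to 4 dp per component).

Δω = ω₁−ω₀ = (0.05311111, 0.08480000, 0.03566667)
τ = I·(Δω/dt) + ω₀×(Iω₀) = (0.1100, 0.0800, 0.0500)
Δv = v₁−v₀ = (0.18000000, 0.27000000, 0.27000000)
m·(v₁−v₀)/dt = (1.8000, 2.7000, 2.7000)

F = (1.8000, 2.7000, 2.7000)
τ = (0.1100, 0.0800, 0.0500)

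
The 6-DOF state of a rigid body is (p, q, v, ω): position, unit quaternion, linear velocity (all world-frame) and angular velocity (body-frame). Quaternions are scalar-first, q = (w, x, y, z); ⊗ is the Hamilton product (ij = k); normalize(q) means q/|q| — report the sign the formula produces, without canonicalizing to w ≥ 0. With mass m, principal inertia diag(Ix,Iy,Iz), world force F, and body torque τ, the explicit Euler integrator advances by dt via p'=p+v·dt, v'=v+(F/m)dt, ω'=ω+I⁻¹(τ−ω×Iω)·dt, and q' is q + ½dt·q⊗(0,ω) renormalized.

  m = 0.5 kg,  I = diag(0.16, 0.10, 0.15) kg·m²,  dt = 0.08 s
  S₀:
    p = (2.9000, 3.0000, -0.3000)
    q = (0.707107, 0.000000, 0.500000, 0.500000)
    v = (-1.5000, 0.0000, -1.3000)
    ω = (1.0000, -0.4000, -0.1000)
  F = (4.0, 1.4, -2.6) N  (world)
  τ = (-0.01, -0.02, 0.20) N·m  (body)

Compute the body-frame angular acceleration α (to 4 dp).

α = (-0.0750, -0.1900, 1.1733)

precession coupling ω×(Iω) = (0.0020, -0.0010, 0.0240)
α = I⁻¹(τ − ω×Iω) = (-0.0750, -0.1900, 1.1733)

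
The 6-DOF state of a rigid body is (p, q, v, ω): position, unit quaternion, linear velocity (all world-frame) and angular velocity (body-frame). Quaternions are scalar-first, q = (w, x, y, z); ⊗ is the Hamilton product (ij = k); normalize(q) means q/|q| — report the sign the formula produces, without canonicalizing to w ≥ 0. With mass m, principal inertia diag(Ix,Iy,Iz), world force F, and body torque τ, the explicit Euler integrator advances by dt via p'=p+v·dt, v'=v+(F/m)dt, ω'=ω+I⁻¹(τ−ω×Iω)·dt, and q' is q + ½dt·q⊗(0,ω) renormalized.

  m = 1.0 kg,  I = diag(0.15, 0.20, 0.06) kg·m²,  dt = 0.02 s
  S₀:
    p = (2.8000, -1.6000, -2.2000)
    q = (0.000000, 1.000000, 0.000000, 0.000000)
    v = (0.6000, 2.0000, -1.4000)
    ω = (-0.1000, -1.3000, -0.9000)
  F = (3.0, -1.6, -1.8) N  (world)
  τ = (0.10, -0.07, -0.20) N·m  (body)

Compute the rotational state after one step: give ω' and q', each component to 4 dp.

ω' = (-0.0648, -1.3078, -0.9688)
q' = (0.0010, 0.9999, 0.0090, -0.0130)

gyro term ω×Iω = (-0.1638, 0.0081, 0.0065)
angular accel α = (1.7587, -0.3905, -3.4417)
new body rate ω' = (-0.0648, -1.3078, -0.9688)
2q̇ = q⊗(0,ω) = (0.1000000, 0.0000000, 0.9000000, -1.3000000)
q' = normalize(q + ½dt·q⊗(0,ω)) = (0.0010, 0.9999, 0.0090, -0.0130)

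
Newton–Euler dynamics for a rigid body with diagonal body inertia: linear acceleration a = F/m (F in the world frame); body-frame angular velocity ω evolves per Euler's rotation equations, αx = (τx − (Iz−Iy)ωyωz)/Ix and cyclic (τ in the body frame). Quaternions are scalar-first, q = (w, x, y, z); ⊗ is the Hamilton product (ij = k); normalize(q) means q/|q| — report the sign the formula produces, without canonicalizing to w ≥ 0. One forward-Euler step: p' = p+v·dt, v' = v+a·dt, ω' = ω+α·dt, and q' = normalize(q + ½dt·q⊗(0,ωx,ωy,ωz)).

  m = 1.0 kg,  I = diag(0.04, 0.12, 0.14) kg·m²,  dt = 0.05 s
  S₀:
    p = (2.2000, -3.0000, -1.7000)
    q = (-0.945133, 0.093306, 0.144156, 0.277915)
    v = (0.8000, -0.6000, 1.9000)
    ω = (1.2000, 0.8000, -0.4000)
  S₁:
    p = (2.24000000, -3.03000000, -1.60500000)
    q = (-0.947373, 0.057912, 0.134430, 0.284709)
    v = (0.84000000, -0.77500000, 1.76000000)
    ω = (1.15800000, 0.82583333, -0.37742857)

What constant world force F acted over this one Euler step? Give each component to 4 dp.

v₁ − v₀ = (0.04000000, -0.17500000, -0.14000000)
F = m·Δv/dt = (0.8000, -3.5000, -2.8000)

F = (0.8000, -3.5000, -2.8000)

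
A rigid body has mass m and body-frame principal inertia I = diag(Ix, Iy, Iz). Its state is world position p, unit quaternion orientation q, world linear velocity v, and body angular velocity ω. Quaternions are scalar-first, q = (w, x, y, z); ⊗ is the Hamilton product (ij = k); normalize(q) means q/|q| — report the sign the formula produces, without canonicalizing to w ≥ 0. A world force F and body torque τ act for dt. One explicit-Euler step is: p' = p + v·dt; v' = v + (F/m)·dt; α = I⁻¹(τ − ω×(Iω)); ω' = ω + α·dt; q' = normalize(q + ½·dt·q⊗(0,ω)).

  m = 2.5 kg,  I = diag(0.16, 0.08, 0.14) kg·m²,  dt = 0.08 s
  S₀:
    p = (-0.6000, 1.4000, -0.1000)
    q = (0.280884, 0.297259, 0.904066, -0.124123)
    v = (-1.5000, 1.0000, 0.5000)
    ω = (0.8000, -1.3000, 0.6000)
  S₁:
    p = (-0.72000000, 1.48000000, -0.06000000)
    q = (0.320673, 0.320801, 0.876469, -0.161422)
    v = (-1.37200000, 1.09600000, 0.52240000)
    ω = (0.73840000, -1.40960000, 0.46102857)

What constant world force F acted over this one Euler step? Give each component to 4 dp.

velocity change Δv = (0.12800000, 0.09600000, 0.02240000)
m·(v₁−v₀)/dt = (4.0000, 3.0000, 0.7000)

F = (4.0000, 3.0000, 0.7000)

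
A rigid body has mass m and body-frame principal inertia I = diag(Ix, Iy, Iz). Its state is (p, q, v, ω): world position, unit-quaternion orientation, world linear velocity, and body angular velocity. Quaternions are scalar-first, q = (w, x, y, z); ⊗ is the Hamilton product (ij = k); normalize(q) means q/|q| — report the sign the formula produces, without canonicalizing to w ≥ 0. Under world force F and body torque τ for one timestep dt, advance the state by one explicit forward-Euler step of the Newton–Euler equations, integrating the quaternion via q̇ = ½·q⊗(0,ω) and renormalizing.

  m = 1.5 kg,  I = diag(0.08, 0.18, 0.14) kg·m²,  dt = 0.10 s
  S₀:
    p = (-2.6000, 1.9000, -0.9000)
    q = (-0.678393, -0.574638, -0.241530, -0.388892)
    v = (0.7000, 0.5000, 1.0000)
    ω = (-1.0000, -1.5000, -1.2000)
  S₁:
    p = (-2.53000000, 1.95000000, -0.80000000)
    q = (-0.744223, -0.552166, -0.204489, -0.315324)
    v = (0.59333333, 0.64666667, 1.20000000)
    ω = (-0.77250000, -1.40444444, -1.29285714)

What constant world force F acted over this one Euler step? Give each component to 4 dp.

F = (-1.6000, 2.2000, 3.0000)

Δv = v₁−v₀ = (-0.10666667, 0.14666667, 0.20000000)
applied force F = (-1.6000, 2.2000, 3.0000)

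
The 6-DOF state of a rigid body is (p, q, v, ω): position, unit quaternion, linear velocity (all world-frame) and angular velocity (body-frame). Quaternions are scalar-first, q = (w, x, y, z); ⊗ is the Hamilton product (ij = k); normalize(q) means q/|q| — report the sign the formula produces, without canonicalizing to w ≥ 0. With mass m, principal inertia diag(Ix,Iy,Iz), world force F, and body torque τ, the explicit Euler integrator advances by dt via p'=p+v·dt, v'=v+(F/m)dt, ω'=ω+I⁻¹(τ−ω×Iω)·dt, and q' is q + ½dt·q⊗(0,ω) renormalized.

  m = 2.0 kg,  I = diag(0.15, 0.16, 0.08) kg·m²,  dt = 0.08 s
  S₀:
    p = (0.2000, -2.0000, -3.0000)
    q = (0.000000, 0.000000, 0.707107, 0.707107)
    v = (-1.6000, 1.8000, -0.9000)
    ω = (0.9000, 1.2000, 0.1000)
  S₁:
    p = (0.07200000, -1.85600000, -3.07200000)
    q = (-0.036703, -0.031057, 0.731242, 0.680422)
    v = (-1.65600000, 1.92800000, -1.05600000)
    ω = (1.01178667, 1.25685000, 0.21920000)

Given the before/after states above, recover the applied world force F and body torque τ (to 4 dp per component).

F = (-1.4000, 3.2000, -3.9000)
τ = (0.2000, 0.1200, 0.1300)

Δv = v₁−v₀ = (-0.05600000, 0.12800000, -0.15600000)
m·(v₁−v₀)/dt = (-1.4000, 3.2000, -3.9000)
ω₁ − ω₀ = (0.11178667, 0.05685000, 0.11920000)
ω₀×(Iω₀) = (-0.0096, 0.0063, 0.0108)
τ = I·(Δω/dt) + ω₀×(Iω₀) = (0.2000, 0.1200, 0.1300)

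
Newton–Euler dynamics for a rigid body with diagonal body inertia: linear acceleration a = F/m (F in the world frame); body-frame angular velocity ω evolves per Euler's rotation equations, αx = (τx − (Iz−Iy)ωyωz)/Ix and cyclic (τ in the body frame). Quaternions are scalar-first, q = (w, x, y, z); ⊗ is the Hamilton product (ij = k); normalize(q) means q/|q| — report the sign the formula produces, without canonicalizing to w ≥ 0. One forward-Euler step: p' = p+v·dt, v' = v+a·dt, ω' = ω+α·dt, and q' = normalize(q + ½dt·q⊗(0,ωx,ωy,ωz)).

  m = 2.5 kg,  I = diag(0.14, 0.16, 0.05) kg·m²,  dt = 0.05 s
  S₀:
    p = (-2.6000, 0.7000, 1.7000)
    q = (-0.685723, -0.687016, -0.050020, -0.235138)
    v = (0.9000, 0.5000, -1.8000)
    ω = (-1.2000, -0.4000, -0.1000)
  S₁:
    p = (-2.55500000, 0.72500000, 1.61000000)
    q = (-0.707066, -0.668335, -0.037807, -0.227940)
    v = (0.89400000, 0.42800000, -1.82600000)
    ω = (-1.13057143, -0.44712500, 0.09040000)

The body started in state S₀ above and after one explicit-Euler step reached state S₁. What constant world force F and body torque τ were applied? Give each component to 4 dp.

Δv = v₁−v₀ = (-0.00600000, -0.07200000, -0.02600000)
m·(v₁−v₀)/dt = (-0.3000, -3.6000, -1.3000)
rate change Δω = (0.06942857, -0.04712500, 0.19040000)
τ = I·(Δω/dt) + ω₀×(Iω₀) = (0.1900, -0.1400, 0.2000)

F = (-0.3000, -3.6000, -1.3000)
τ = (0.1900, -0.1400, 0.2000)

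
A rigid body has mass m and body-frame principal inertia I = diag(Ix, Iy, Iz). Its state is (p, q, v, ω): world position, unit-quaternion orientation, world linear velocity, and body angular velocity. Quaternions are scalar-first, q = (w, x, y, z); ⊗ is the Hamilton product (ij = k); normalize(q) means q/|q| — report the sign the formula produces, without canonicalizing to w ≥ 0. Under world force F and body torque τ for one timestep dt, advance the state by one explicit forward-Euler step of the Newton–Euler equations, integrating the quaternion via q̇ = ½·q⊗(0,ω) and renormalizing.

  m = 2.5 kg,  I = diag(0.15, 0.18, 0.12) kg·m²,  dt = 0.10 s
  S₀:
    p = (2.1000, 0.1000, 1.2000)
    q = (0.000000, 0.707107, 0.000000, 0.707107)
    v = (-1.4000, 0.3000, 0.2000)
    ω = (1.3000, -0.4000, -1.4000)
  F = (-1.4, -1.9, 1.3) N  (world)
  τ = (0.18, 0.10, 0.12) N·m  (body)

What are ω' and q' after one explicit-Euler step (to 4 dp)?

ω' = (1.4424, -0.3141, -1.2870)
q' = (0.0035, 0.7178, 0.0950, 0.6897)

ω×(Iω) gyroscopic = (-0.0336, -0.0546, -0.0156)
angular accel α = (1.4240, 0.8589, 1.1300)
ω + α·dt = (1.4424, -0.3141, -1.2870)
Hamilton product q⊗(0,ω) = (0.0707107, 0.2828428, 1.9091889, -0.2828428)
q' = normalize(q + ½dt·q⊗(0,ω)) = (0.0035, 0.7178, 0.0950, 0.6897)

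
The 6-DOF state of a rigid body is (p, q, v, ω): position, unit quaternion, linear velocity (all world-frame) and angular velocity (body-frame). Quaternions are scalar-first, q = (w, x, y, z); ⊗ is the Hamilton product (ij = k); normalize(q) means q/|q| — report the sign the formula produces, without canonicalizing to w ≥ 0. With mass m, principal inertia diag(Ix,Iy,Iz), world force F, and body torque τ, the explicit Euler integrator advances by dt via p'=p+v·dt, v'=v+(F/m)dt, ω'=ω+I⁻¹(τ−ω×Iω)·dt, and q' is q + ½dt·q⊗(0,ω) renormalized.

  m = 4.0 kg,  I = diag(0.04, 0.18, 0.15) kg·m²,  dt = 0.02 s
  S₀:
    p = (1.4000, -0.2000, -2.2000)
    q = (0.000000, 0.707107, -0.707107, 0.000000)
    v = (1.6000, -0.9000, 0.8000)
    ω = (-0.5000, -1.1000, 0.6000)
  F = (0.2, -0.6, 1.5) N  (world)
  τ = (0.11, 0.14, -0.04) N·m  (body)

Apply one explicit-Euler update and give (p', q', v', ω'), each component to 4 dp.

precession coupling ω×(Iω) = (0.0198, 0.0330, 0.0770)
α = I⁻¹(τ − ω×Iω) = (2.2550, 0.5944, -0.7800)
ω' = ω + α·dt = (-0.4549, -1.0881, 0.5844)
q⊗(0,ω) = (-0.4242642, -0.4242642, -0.4242642, -1.1313712)
q + ½dt·q⊗(0,ω), renormalized = (-0.0042, 0.7028, -0.7113, -0.0113)
a = (0.0500, -0.1500, 0.3750)
p + v·dt = (1.4320, -0.2180, -2.1840)
new velocity v' = (1.6010, -0.9030, 0.8075)

p' = (1.4320, -0.2180, -2.1840)
q' = (-0.0042, 0.7028, -0.7113, -0.0113)
v' = (1.6010, -0.9030, 0.8075)
ω' = (-0.4549, -1.0881, 0.5844)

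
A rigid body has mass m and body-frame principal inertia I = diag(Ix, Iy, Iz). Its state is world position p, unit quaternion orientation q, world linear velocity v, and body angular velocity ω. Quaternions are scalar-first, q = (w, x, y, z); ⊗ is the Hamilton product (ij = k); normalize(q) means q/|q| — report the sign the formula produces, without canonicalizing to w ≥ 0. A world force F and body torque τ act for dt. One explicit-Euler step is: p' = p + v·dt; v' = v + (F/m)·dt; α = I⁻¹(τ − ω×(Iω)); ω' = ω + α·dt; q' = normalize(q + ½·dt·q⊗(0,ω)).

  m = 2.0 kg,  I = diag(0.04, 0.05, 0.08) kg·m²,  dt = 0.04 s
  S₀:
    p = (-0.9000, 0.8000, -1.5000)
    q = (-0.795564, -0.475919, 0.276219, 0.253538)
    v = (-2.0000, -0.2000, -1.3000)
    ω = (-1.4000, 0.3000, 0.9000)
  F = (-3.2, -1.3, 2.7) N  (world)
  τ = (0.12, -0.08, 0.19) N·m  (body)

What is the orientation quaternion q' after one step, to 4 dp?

Hamilton product q⊗(0,ω) = (-0.9773365, 1.2863253, -0.1652953, -0.4720767)
updated quaternion q' = (-0.8146, -0.4499, 0.2728, 0.2440)

q' = (-0.8146, -0.4499, 0.2728, 0.2440)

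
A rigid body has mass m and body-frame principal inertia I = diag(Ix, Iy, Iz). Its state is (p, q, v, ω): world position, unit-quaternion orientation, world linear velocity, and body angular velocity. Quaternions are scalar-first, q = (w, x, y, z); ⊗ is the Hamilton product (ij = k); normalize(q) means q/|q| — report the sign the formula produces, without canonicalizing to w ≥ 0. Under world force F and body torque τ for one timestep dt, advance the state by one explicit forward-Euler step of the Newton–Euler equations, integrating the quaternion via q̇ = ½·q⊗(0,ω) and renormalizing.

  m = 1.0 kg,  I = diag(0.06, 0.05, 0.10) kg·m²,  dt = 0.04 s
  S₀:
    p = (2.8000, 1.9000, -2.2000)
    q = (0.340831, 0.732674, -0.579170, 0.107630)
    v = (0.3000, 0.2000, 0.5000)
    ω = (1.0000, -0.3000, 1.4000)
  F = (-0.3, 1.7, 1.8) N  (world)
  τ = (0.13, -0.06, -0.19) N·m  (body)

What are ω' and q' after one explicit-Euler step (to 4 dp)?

ω' = (1.1007, -0.3032, 1.3228)
q' = (0.3195, 0.7235, -0.5992, 0.1243)

precession coupling ω×(Iω) = (-0.0210, -0.0560, 0.0030)
(τ − ω×Iω)/I = (2.5167, -0.0800, -1.9300)
ω' = ω + α·dt = (1.1007, -0.3032, 1.3228)
Hamilton product q⊗(0,ω) = (-1.0571070, -0.4377180, -1.0203629, 0.8365312)
updated quaternion q' = (0.3195, 0.7235, -0.5992, 0.1243)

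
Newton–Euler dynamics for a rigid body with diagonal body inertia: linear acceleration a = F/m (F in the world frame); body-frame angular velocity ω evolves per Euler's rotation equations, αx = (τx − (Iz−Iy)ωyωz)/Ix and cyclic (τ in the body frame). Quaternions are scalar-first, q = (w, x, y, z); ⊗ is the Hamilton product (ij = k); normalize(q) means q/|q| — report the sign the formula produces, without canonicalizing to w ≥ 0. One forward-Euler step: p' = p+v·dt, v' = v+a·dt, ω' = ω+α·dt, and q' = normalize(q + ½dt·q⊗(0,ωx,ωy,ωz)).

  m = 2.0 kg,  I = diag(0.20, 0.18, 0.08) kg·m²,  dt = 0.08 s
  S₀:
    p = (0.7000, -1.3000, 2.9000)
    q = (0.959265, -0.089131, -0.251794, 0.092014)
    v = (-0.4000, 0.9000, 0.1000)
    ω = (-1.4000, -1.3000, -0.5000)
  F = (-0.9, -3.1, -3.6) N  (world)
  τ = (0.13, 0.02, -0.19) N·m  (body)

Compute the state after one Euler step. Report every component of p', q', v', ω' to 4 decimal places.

p' = (0.6680, -1.2280, 2.9080)
q' = (0.9401, -0.1326, -0.3077, 0.0632)
v' = (-0.4360, 0.7760, -0.0440)
ω' = (-1.3220, -1.3284, -0.6536)

a = F/m = (-0.4500, -1.5500, -1.8000)
new position p' = (0.6680, -1.2280, 2.9080)
v + (F/m)dt = (-0.4360, 0.7760, -0.0440)
precession coupling ω×(Iω) = (-0.0650, 0.0840, -0.0364)
angular accel α = (0.9750, -0.3556, -1.9200)
new body rate ω' = (-1.3220, -1.3284, -0.6536)
2q̇ = q⊗(0,ω) = (-0.4061086, -1.0974558, -1.4204296, -0.7162738)
updated quaternion q' = (0.9401, -0.1326, -0.3077, 0.0632)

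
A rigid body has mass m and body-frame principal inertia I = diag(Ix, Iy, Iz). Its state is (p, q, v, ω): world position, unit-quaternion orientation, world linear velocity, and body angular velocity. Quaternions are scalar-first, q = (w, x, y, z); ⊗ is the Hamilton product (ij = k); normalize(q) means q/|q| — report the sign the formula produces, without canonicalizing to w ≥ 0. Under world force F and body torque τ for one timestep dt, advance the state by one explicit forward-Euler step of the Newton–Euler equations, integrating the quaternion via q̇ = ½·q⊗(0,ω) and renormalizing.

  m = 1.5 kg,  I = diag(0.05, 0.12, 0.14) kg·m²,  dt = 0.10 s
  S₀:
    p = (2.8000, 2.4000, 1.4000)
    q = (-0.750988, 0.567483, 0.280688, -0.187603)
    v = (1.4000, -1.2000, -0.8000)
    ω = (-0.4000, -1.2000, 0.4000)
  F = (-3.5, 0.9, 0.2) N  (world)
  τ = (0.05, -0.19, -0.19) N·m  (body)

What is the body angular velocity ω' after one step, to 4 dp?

precession coupling ω×(Iω) = (-0.0096, 0.0144, 0.0336)
(τ − ω×Iω)/I = (1.1920, -1.7033, -1.5971)
new body rate ω' = (-0.2808, -1.3703, 0.2403)

ω' = (-0.2808, -1.3703, 0.2403)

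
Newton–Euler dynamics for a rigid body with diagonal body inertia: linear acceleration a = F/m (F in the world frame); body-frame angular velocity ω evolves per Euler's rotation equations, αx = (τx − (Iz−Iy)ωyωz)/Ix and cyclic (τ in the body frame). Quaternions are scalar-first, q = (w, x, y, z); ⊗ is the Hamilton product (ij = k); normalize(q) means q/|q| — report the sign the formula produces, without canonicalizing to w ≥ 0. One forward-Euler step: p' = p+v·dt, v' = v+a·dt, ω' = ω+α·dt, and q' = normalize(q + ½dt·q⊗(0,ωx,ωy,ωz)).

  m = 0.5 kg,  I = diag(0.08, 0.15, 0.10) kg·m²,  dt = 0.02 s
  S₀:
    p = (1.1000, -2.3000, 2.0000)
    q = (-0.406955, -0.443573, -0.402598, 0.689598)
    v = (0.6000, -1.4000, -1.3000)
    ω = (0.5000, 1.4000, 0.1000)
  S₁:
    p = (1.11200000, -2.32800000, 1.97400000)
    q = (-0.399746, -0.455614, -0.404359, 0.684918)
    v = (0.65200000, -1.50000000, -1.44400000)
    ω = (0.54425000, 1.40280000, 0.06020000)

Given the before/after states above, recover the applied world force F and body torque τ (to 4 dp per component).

Δω = ω₁−ω₀ = (0.04425000, 0.00280000, -0.03980000)
ω₀×(Iω₀) = (-0.0070, -0.0010, 0.0490)
τ = I·(Δω/dt) + ω₀×(Iω₀) = (0.1700, 0.0200, -0.1500)
velocity change Δv = (0.05200000, -0.10000000, -0.14400000)
m·(v₁−v₀)/dt = (1.3000, -2.5000, -3.6000)

F = (1.3000, -2.5000, -3.6000)
τ = (0.1700, 0.0200, -0.1500)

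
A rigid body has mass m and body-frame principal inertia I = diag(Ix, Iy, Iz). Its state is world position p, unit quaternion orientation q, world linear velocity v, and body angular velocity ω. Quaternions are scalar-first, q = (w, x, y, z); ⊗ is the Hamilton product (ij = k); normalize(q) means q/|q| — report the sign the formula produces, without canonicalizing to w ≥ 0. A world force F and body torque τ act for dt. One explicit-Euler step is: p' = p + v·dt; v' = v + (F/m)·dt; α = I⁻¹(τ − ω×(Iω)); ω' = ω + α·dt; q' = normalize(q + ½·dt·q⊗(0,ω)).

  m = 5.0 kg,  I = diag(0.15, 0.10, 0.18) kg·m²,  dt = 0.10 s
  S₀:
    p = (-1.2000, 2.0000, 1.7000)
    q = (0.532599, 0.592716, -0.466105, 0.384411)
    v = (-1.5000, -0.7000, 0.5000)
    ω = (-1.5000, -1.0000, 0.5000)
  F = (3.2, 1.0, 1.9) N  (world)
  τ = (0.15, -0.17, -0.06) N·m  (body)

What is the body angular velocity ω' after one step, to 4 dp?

angular accel α = (1.2667, -1.9250, 0.0833)
new body rate ω' = (-1.3733, -1.1925, 0.5083)

ω' = (-1.3733, -1.1925, 0.5083)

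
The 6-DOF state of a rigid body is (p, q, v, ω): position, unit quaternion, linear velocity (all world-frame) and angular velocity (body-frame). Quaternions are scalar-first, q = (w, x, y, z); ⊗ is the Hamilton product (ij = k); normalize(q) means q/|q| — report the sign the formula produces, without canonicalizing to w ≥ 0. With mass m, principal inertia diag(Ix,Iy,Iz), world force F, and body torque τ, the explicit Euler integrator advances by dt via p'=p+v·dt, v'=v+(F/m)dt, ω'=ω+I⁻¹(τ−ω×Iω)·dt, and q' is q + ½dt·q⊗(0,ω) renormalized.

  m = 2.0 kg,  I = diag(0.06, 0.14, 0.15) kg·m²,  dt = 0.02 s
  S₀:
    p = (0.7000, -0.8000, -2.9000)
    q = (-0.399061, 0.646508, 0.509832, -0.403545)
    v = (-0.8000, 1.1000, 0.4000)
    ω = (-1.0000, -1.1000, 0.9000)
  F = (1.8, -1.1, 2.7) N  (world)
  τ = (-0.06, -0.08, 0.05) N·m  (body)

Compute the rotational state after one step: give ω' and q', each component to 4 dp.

ω' = (-1.0167, -1.1230, 0.8949)
q' = (-0.3833, 0.6506, 0.5124, -0.4091)

ω×(Iω) gyroscopic = (-0.0099, 0.0810, 0.0880)
angular accel α = (-0.8350, -1.1500, -0.2533)
ω + α·dt = (-1.0167, -1.1230, 0.8949)
Hamilton product q⊗(0,ω) = (1.5705137, 0.4140103, 0.2606549, -0.5604817)
q + ½dt·q⊗(0,ω), renormalized = (-0.3833, 0.6506, 0.5124, -0.4091)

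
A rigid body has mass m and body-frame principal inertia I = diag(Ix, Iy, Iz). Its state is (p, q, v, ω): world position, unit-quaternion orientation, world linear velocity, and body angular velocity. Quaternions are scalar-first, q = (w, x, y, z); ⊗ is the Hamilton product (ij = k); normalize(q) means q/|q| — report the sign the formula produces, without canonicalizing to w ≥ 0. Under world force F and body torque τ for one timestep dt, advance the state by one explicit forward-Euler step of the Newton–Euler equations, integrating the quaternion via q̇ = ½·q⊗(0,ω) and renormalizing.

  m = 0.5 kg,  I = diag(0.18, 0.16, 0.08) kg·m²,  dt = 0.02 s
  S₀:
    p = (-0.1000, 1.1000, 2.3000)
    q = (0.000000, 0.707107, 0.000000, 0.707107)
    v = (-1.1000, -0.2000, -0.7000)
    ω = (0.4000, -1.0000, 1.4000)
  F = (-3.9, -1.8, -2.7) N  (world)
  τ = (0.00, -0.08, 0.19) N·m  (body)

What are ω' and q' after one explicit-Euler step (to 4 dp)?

ω' = (0.3876, -1.0170, 1.4455)
q' = (-0.0127, 0.7141, -0.0071, 0.6999)

gyro term ω×Iω = (0.1120, 0.0560, 0.0080)
(τ − ω×Iω)/I = (-0.6222, -0.8500, 2.2750)
new body rate ω' = (0.3876, -1.0170, 1.4455)
2q̇ = q⊗(0,ω) = (-1.2727926, 0.7071070, -0.7071070, -0.7071070)
q + ½dt·q⊗(0,ω), renormalized = (-0.0127, 0.7141, -0.0071, 0.6999)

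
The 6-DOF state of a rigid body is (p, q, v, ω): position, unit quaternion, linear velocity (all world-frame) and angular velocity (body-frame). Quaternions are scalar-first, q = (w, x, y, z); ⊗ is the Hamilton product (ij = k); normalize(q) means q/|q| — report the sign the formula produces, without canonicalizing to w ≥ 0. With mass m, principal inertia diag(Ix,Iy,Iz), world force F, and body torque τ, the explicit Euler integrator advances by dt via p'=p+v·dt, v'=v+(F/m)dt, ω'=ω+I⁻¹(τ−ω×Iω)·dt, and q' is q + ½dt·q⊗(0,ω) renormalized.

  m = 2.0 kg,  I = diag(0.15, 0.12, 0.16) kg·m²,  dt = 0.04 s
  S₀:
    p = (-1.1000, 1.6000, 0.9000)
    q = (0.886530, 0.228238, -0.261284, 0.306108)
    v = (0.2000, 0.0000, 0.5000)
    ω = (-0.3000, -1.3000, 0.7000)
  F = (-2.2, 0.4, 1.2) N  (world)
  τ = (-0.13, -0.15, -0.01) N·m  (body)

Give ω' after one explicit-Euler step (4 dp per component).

angular accel α = (-0.6240, -1.2675, 0.0106)
ω' = ω + α·dt = (-0.3250, -1.3507, 0.7004)

ω' = (-0.3250, -1.3507, 0.7004)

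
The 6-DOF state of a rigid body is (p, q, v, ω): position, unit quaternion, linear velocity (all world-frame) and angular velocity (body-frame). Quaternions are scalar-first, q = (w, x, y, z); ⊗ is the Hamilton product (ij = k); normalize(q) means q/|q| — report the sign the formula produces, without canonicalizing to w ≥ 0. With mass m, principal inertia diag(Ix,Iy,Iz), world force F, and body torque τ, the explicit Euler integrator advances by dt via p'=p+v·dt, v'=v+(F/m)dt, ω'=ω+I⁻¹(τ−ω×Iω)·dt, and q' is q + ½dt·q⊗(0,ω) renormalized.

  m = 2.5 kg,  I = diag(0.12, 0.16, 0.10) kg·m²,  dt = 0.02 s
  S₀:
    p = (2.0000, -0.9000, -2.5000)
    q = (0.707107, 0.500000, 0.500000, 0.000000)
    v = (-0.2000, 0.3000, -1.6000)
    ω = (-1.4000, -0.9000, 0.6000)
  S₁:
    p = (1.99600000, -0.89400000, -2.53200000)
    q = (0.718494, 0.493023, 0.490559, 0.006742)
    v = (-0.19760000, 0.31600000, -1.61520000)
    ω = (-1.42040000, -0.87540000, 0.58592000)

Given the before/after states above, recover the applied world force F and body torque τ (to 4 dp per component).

velocity change Δv = (0.00240000, 0.01600000, -0.01520000)
F = m·Δv/dt = (0.3000, 2.0000, -1.9000)
rate change Δω = (-0.02040000, 0.02460000, -0.01408000)
applied torque τ = (-0.0900, 0.1800, -0.0200)

F = (0.3000, 2.0000, -1.9000)
τ = (-0.0900, 0.1800, -0.0200)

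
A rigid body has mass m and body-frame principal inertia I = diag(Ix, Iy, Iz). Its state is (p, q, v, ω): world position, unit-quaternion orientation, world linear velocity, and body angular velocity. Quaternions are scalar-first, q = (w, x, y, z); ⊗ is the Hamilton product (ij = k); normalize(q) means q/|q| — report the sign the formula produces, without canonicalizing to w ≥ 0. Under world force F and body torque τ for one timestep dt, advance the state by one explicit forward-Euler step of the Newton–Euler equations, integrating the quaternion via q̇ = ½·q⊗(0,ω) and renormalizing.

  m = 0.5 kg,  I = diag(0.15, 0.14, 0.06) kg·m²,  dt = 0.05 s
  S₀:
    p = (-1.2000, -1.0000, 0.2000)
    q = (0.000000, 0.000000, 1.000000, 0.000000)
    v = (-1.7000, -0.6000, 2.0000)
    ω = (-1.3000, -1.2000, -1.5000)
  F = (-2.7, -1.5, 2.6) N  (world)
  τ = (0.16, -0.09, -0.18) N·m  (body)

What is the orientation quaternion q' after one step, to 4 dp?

2q̇ = q⊗(0,ω) = (1.2000000, -1.5000000, 0.0000000, 1.3000000)
q' = normalize(q + ½dt·q⊗(0,ω)) = (0.0299, -0.0374, 0.9983, 0.0324)

q' = (0.0299, -0.0374, 0.9983, 0.0324)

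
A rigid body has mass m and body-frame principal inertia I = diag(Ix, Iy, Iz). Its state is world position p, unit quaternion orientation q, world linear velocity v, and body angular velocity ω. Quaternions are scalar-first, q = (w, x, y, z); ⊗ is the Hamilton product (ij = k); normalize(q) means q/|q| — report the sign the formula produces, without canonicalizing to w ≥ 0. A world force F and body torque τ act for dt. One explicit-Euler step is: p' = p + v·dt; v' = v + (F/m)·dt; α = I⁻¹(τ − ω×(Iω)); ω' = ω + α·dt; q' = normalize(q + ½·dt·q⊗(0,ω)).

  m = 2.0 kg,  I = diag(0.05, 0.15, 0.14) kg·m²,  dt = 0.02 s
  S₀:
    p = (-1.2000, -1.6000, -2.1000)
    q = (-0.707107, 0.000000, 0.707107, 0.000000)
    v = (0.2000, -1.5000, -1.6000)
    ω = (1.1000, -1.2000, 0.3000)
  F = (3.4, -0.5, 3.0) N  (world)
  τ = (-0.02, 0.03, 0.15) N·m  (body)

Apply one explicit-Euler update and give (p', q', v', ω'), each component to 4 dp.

p' = (-1.1960, -1.6300, -2.1320)
q' = (-0.6985, -0.0057, 0.7155, -0.0099)
v' = (0.2340, -1.5050, -1.5700)
ω' = (1.0906, -1.1920, 0.3403)

a = F/m = (1.7000, -0.2500, 1.5000)
new position p' = (-1.1960, -1.6300, -2.1320)
v' = v + a·dt = (0.2340, -1.5050, -1.5700)
angular accel α = (-0.4720, 0.3980, 2.0143)
ω' = ω + α·dt = (1.0906, -1.1920, 0.3403)
2q̇ = q⊗(0,ω) = (0.8485284, -0.5656856, 0.8485284, -0.9899498)
q' = normalize(q + ½dt·q⊗(0,ω)) = (-0.6985, -0.0057, 0.7155, -0.0099)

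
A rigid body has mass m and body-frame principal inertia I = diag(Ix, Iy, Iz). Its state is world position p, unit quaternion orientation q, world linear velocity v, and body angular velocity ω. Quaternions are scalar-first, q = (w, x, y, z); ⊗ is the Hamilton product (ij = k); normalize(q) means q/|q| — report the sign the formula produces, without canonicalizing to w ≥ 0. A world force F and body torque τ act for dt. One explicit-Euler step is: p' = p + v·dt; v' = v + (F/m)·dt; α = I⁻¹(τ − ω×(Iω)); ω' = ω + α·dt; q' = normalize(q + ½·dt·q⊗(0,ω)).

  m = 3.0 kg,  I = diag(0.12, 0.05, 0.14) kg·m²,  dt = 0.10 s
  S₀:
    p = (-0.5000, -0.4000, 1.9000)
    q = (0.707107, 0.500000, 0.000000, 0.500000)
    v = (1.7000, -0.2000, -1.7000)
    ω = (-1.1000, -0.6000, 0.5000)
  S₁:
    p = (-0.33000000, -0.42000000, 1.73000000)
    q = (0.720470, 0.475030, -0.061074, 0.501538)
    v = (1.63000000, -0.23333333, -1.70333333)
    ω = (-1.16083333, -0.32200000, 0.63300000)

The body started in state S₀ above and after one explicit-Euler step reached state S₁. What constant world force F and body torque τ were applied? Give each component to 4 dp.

F = (-2.1000, -1.0000, -0.1000)
τ = (-0.1000, 0.1500, 0.1400)

Δv = v₁−v₀ = (-0.07000000, -0.03333333, -0.00333333)
applied force F = (-2.1000, -1.0000, -0.1000)
ω₁ − ω₀ = (-0.06083333, 0.27800000, 0.13300000)
gyro term ω₀×Iω₀ = (-0.0270, 0.0110, -0.0462)
applied torque τ = (-0.1000, 0.1500, 0.1400)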